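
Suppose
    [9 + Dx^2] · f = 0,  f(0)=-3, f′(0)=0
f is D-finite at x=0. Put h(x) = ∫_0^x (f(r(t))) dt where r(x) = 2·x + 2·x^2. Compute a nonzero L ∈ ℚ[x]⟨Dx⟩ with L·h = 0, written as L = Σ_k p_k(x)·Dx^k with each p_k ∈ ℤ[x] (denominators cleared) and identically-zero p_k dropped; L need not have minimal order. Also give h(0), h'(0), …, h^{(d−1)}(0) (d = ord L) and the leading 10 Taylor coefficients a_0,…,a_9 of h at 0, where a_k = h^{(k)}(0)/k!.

L = (36 + 216·x + 432·x^2 + 288·x^3)·Dx - 2·Dx^2 + (1 + 2·x)·Dx^3  (order 3).
h: a_k = 0, -3, 0, 18, 27, -108/5, -108, -3888/35, 324/5, 10224/35, …
ICs: h(0) = 0, h′(0) = -3, h′′(0) = 0.

f: a_k = -3, 0, 27/2, 0, -81/8, 0, 243/80, 0, -2187/4480, 0, …
Substitute x→r, Dx→(1/r')Dx; clear ⇒ L₀.
h=∫h₀ ⇒ L = L₀·Dx.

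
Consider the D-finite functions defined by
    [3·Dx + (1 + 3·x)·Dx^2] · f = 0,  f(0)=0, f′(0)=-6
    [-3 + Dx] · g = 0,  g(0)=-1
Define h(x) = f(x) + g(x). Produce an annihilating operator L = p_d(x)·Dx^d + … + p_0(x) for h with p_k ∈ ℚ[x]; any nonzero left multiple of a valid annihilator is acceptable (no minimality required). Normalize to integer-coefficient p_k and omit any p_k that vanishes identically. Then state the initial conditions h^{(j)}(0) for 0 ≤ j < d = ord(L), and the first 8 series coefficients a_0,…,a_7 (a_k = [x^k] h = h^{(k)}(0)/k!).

L = (-27 - 27·x)·Dx + (3 - 18·x - 27·x^2)·Dx^2 + (2 + 9·x + 9·x^2)·Dx^3  (order 3).
h: a_k = -1, -9, 9/2, -45/2, 297/8, -3969/40, 19359/80, -350163/560, …
ICs: h(0) = -1, h′(0) = -9, h′′(0) = 9.

f: a_k = 0, -6, 9, -18, 81/2, -486/5, 243, -4374/7, …
g: a_k = -1, -3, -9/2, -9/2, -27/8, -81/40, -81/80, -243/560, …
L₀ := lclm(L_f,L_g); ord L₀ ≤ 2+1.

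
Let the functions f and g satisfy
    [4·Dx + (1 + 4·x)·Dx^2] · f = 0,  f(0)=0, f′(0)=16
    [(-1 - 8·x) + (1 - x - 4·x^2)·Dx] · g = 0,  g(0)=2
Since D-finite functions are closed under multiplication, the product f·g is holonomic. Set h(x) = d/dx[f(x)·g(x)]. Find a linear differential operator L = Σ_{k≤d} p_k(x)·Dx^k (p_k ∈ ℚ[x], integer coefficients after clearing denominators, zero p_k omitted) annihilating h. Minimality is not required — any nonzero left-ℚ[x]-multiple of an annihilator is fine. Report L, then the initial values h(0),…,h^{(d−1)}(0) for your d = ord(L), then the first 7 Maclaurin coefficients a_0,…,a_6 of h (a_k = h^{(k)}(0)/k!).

f: a_k = 0, 16, -32, 256/3, -256, 4096/5, -8192/3, …
g: a_k = 2, 2, 10, 18, 58, 130, 362, …
Product ⇒ symmetric product L₀, ord ≤ 2.
h₀' ⇒ L via d/dx closure of L₀.
L = (152 + 864·x + 2304·x^2) + (1 + 100·x + 960·x^2 + 1792·x^3)·Dx + (-3 - 25·x - 24·x^2 + 176·x^3 + 256·x^4)·Dx^2  (order 2).
h: a_k = 32, -64, 800, -4480/3, 34976/3, -138688/5, 164000, …
ICs: h(0) = 32, h′(0) = -64.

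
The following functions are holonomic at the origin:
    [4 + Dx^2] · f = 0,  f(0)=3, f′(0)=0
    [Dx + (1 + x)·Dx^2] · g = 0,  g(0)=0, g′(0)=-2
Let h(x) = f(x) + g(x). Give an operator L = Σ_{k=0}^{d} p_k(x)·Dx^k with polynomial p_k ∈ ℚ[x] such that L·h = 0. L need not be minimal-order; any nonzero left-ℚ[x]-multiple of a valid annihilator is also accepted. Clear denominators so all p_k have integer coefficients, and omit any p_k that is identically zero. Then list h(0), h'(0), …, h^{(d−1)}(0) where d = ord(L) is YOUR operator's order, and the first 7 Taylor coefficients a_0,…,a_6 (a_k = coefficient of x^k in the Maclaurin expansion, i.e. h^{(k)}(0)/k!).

L = (20 + 16·x + 8·x^2)·Dx + (12 + 28·x + 24·x^2 + 8·x^3)·Dx^2 + (5 + 4·x + 2·x^2)·Dx^3 + (3 + 7·x + 6·x^2 + 2·x^3)·Dx^4  (order 4).
h: a_k = 3, -2, -5, -2/3, 5/2, -2/5, 1/15, …
ICs: h(0) = 3, h′(0) = -2, h′′(0) = -10, h′′′(0) = -4.

f: a_k = 3, 0, -6, 0, 2, 0, -4/15, …
g: a_k = 0, -2, 1, -2/3, 1/2, -2/5, 1/3, …
Sum ⇒ L₀ = lclm(L_f,L_g) in ℚ(x)⟨Dx⟩.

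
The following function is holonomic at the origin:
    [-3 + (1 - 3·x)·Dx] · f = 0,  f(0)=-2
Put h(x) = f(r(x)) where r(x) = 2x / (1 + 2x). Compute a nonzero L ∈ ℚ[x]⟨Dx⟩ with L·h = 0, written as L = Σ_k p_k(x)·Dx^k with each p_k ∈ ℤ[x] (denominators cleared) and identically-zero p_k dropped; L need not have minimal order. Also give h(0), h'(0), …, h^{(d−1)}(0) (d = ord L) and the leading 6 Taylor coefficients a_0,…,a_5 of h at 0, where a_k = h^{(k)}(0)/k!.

L = 6 + (-1 + 2·x + 8·x^2)·Dx  (order 1).
h: a_k = -2, -12, -48, -192, -768, -3072, …
ICs: h(0) = -2.

f: a_k = -2, -6, -18, -54, -162, -486, …
L₀ from L_f via x↦r, Dx↦r'^{-1}Dx.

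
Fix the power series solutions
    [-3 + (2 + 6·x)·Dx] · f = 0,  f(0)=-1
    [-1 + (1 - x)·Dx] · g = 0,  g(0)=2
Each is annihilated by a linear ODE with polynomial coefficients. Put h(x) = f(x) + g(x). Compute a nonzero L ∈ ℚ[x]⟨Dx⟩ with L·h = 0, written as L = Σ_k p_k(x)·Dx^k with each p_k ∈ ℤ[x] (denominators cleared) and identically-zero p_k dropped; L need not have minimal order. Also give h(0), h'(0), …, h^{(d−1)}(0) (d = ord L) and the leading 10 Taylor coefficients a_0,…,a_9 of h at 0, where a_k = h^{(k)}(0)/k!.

L = (21 + 27·x) + (-17 - 30·x - 81·x^2)·Dx + (-2 + 14·x + 42·x^2 - 54·x^3)·Dx^2  (order 2).
h: a_k = 1, 1/2, 25/8, 5/16, 661/128, -1189/256, 17357/1024, -68075/2048, 2880205/32768, -13942273/65536, …
ICs: h(0) = 1, h′(0) = 1/2.

f: a_k = -1, -3/2, 9/8, -27/16, 405/128, -1701/256, 15309/1024, -72171/2048, 2814669/32768, -14073345/65536, …
g: a_k = 2, 2, 2, 2, 2, 2, 2, 2, 2, 2, …
h₀=f+g: left-lcm gives L₀, ord ≤ 2.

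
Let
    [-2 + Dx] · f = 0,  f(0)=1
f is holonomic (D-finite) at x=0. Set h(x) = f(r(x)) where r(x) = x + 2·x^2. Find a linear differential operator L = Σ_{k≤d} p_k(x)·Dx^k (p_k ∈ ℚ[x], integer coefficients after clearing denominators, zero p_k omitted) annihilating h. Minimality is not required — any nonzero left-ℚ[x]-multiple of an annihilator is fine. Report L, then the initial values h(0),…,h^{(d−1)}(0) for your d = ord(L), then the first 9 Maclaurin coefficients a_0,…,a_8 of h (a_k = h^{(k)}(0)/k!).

L = (-2 - 8·x) + Dx  (order 1).
h: a_k = 1, 2, 6, 28/3, 50/3, 108/5, 1324/45, 10424/315, 3958/105, …
ICs: h(0) = 1.

f: a_k = 1, 2, 2, 4/3, 2/3, 4/15, 4/45, 8/315, 2/315, …
h₀=f(r): pull back L_f along r ⇒ L₀.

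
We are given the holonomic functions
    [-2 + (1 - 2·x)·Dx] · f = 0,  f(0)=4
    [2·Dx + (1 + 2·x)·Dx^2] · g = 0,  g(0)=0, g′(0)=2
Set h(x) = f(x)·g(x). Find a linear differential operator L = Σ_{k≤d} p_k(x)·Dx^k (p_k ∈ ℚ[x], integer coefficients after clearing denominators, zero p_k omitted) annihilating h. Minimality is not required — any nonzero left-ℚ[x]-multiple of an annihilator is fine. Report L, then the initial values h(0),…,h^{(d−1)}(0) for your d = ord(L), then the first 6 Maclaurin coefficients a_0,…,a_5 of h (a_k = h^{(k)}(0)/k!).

f: a_k = 4, 8, 16, 32, 64, 128, …
g: a_k = 0, 2, -2, 8/3, -4, 32/5, …
L₀ := L_f ⊗_s L_g (sym. prod.), ord ≤ 2.
L = 4 + (2 + 12·x)·Dx + (-1 + 4·x^2)·Dx^2  (order 2).
h: a_k = 0, 8, 8, 80/3, 112/3, 1504/15, …
ICs: h(0) = 0, h′(0) = 8.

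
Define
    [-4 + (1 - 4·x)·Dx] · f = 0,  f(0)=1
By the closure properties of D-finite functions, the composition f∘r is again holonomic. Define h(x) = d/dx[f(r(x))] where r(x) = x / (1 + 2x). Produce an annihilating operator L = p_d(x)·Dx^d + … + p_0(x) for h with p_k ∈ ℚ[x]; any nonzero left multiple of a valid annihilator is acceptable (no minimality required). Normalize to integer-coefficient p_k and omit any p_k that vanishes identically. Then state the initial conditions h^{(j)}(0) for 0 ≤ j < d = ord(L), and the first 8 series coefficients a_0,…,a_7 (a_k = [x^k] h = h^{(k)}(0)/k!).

L = 4 + (-1 + 2·x)·Dx  (order 1).
h: a_k = 4, 16, 48, 128, 320, 768, 1792, 4096, …
ICs: h(0) = 4.

f: a_k = 1, 4, 16, 64, 256, 1024, 4096, 16384, …
Substitute x→r, Dx→(1/r')Dx; clear ⇒ L₀.
Derive L from L₀ (diff closure).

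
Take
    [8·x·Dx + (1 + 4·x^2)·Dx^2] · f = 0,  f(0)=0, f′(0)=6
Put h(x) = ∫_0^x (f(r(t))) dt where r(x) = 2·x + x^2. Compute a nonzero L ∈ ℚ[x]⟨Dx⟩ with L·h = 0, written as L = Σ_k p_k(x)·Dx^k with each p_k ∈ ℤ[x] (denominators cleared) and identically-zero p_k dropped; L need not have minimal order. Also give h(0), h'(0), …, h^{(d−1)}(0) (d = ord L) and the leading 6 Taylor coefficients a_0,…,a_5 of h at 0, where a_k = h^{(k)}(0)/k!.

L = (-1 + 32·x + 64·x^2 + 48·x^3 + 12·x^4)·Dx^2 + (1 + x + 16·x^2 + 32·x^3 + 20·x^4 + 4·x^5)·Dx^3  (order 3).
h: a_k = 0, 0, 6, 2, -16, -96/5, …
ICs: h(0) = 0, h′(0) = 0, h′′(0) = 12.

f: a_k = 0, 6, 0, -8, 0, 96/5, …
h₀=f(r): pull back L_f along r ⇒ L₀.
∫: right-multiply L₀ by Dx.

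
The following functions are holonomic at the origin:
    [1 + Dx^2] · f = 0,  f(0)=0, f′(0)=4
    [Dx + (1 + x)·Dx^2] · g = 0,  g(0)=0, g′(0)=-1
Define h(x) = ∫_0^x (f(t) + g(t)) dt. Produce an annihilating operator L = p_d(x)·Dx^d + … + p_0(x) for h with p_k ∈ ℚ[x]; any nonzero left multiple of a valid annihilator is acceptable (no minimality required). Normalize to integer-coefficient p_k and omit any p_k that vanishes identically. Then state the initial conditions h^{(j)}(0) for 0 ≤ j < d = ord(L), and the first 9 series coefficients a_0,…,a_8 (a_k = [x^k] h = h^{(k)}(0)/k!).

f: a_k = 0, 4, 0, -2/3, 0, 1/30, 0, -1/1260, 0, …
g: a_k = 0, -1, 1/2, -1/3, 1/4, -1/5, 1/6, -1/7, 1/8, …
f+g: L₀ = lclm(L_f,L_g), ord ≤ 2+2.
h=∫h₀ ⇒ L = L₀·Dx.
L = (7 + 2·x + x^2)·Dx^2 + (3 + 5·x + 3·x^2 + x^3)·Dx^3 + (7 + 2·x + x^2)·Dx^4 + (3 + 5·x + 3·x^2 + x^3)·Dx^5  (order 5).
h: a_k = 0, 0, 3/2, 1/6, -1/4, 1/20, -1/36, 1/42, -181/10080, …
ICs: h(0) = 0, h′(0) = 0, h′′(0) = 3, h′′′(0) = 1, h′′′′(0) = -6.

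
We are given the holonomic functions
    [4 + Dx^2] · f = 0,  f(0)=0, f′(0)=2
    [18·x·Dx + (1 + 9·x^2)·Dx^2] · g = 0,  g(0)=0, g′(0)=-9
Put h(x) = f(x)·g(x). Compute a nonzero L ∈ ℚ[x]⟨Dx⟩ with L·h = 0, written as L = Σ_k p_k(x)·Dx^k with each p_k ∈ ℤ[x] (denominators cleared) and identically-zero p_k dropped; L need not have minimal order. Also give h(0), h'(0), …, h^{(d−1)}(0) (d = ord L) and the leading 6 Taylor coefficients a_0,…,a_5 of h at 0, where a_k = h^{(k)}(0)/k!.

f: a_k = 0, 2, 0, -4/3, 0, 4/15, …
g: a_k = 0, -9, 0, 27, 0, -729/5, …
h₀=f·g: eliminate ⇒ L₀, order ≤ 2·2.
L = (2080 + 50256·x^2 + 89424·x^4 + 186624·x^6 + 419904·x^8) + (3168·x + 38880·x^3 + 139968·x^5 + 419904·x^7)·Dx + (572 + 13788·x^2 + 33048·x^4 + 93312·x^6 + 209952·x^8)·Dx^2 + (792·x + 9720·x^3 + 34992·x^5 + 104976·x^7)·Dx^3 + (13 + 306·x^2 + 2673·x^4 + 11664·x^6 + 26244·x^8)·Dx^4  (order 4).
h: a_k = 0, 0, -18, 0, 66, 0, …
ICs: h(0) = 0, h′(0) = 0, h′′(0) = -36, h′′′(0) = 0.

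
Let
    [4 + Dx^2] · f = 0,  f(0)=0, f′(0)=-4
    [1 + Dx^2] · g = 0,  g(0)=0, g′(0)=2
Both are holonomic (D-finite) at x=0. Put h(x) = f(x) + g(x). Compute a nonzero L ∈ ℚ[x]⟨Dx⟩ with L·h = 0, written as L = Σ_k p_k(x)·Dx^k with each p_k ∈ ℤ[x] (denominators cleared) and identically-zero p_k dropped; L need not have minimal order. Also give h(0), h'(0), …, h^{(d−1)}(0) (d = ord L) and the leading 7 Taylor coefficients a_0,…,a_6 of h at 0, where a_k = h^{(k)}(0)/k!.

f: a_k = 0, -4, 0, 8/3, 0, -8/15, 0, …
g: a_k = 0, 2, 0, -1/3, 0, 1/60, 0, …
h₀=f+g: left-lcm gives L₀, ord ≤ 4.
L = 4 + 5·Dx^2 + Dx^4  (order 4).
h: a_k = 0, -2, 0, 7/3, 0, -31/60, 0, …
ICs: h(0) = 0, h′(0) = -2, h′′(0) = 0, h′′′(0) = 14.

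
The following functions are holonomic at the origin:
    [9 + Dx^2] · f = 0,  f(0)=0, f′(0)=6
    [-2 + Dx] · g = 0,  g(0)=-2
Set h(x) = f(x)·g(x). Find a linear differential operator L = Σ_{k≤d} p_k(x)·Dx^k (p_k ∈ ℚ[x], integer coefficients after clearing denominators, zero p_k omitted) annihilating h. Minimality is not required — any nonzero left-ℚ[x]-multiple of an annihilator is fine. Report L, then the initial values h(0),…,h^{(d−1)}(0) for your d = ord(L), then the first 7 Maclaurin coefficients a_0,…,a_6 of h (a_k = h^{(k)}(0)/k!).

L = 13 - 4·Dx + Dx^2  (order 2).
h: a_k = 0, -12, -24, -6, 20, 199/10, 23/5, …
ICs: h(0) = 0, h′(0) = -12.

f: a_k = 0, 6, 0, -9, 0, 81/20, 0, …
g: a_k = -2, -4, -4, -8/3, -4/3, -8/15, -8/45, …
Product ⇒ symmetric product L₀, ord ≤ 2.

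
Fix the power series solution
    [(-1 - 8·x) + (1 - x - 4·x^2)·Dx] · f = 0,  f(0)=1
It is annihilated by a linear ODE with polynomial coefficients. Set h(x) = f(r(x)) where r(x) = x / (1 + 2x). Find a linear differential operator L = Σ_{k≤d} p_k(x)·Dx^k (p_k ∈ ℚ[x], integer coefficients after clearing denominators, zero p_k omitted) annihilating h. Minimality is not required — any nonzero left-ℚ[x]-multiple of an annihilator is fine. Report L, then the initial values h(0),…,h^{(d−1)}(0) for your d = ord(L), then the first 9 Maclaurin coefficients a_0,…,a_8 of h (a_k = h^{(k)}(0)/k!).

L = (1 + 10·x) + (-1 - 5·x - 4·x^2 + 4·x^3)·Dx  (order 1).
h: a_k = 1, 1, 3, -7, 27, -95, 339, -1207, 4299, …
ICs: h(0) = 1.

f: a_k = 1, 1, 5, 9, 29, 65, 181, 441, 1165, …
f∘r: x↦r, Dx↦Dx/r' in L_f ⇒ L₀.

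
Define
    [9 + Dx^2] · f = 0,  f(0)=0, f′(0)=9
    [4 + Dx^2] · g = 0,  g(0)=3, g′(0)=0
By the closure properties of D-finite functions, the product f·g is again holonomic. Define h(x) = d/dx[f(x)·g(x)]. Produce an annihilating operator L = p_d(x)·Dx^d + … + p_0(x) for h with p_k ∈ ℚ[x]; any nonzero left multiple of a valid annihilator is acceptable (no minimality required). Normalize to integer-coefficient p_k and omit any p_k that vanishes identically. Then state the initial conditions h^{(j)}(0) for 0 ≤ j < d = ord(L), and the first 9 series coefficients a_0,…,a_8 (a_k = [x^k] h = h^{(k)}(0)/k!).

f: a_k = 0, 9, 0, -27/2, 0, 243/40, 0, -729/560, 0, …
g: a_k = 3, 0, -6, 0, 2, 0, -4/15, 0, 2/105, …
L₀ := L_f ⊗_s L_g (sym. prod.), ord ≤ 4.
h₀' ⇒ L via d/dx closure of L₀.
L = 25 + 26·Dx^2 + Dx^4  (order 4).
h: a_k = 27, 0, -567/2, 0, 4689/8, 0, -39063/80, 0, 139509/640, …
ICs: h(0) = 27, h′(0) = 0, h′′(0) = -567, h′′′(0) = 0.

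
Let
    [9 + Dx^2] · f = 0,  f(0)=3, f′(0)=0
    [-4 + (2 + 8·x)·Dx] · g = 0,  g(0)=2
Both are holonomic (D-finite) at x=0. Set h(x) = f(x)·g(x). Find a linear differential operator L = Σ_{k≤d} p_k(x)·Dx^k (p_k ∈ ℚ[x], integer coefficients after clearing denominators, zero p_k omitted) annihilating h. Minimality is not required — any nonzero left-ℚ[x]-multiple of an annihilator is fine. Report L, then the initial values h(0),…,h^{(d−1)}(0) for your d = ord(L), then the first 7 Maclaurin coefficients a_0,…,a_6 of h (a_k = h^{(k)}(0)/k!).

L = (21 + 72·x + 144·x^2) + (-4 - 16·x)·Dx + (1 + 8·x + 16·x^2)·Dx^2  (order 2).
h: a_k = 6, 12, -39, -30, 57/4, 201/2, -11223/40, …
ICs: h(0) = 6, h′(0) = 12.

f: a_k = 3, 0, -27/2, 0, 81/8, 0, -243/80, …
g: a_k = 2, 4, -4, 8, -20, 56, -168, …
L₀ := L_f ⊗_s L_g (sym. prod.), ord ≤ 2.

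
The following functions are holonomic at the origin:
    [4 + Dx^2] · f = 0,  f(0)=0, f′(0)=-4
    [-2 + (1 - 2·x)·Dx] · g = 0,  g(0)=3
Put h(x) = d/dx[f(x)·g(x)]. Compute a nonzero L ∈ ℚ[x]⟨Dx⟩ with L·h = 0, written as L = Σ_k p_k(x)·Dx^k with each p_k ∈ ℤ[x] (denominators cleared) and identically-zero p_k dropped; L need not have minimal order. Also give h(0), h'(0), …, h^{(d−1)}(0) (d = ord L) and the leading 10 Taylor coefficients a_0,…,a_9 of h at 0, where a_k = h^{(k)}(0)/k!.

L = (-4 - 16·x + 16·x^2) + (-4 + 8·x)·Dx + (1 - 4·x + 4·x^2)·Dx^2  (order 2).
h: a_k = -12, -48, -120, -320, -808, -9696/5, -67856/15, -1085696/105, -2442824/105, -9771296/189, …
ICs: h(0) = -12, h′(0) = -48.

f: a_k = 0, -4, 0, 8/3, 0, -8/15, 0, 16/315, 0, -8/2835, …
g: a_k = 3, 6, 12, 24, 48, 96, 192, 384, 768, 1536, …
f·g: L₀ = L_f ⊗_s L_g, ord ≤ 2·1.
h₀' ⇒ L via d/dx closure of L₀.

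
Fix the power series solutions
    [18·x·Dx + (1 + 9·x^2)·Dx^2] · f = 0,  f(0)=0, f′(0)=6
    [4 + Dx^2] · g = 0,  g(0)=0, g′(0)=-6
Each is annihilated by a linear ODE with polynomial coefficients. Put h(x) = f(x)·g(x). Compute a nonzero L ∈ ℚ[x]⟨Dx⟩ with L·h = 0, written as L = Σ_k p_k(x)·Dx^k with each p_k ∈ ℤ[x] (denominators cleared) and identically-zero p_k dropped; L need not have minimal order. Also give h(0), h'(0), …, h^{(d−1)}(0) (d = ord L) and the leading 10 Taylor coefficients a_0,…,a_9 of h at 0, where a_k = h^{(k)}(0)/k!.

f: a_k = 0, 6, 0, -18, 0, 486/5, 0, -4374/7, 0, 4374, …
g: a_k = 0, -6, 0, 4, 0, -4/5, 0, 8/105, 0, -4/945, …
L₀ := L_f ⊗_s L_g (sym. prod.), ord ≤ 4.
L = (2080 + 50256·x^2 + 89424·x^4 + 186624·x^6 + 419904·x^8) + (3168·x + 38880·x^3 + 139968·x^5 + 419904·x^7)·Dx + (572 + 13788·x^2 + 33048·x^4 + 93312·x^6 + 209952·x^8)·Dx^2 + (792·x + 9720·x^3 + 34992·x^5 + 104976·x^7)·Dx^3 + (13 + 306·x^2 + 2673·x^4 + 11664·x^6 + 26244·x^8)·Dx^4  (order 4).
h: a_k = 0, 0, -36, 0, 132, 0, -660, 0, 20764/5, 0, …
ICs: h(0) = 0, h′(0) = 0, h′′(0) = -72, h′′′(0) = 0.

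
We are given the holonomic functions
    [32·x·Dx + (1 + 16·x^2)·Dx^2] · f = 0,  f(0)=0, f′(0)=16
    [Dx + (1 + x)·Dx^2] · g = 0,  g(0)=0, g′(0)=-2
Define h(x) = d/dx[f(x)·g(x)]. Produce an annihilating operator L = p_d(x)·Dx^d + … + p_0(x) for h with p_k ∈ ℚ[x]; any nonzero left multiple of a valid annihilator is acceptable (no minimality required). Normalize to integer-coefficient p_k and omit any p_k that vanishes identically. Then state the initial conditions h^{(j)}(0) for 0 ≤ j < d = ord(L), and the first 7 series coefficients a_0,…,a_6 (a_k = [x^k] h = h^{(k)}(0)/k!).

L = (4224 + 8384·x + 204800·x^2 + 531456·x^3 + 491520·x^4 + 212992·x^5 + 262144·x^7) + (4098 + 28864·x + 258368·x^2 + 1045504·x^3 + 1798144·x^4 + 1523712·x^5 + 573440·x^6 + 786432·x^7 + 917504·x^8)·Dx + (132 + 8644·x + 37632·x^2 + 196032·x^3 + 614400·x^4 + 955392·x^5 + 786432·x^6 + 540672·x^7 + 786432·x^8 + 524288·x^9)·Dx^2 + (65 + 258·x + 2497·x^2 + 8576·x^3 + 30336·x^4 + 76800·x^5 + 118272·x^6 + 98304·x^7 + 98304·x^8 + 131072·x^9 + 65536·x^10)·Dx^3  (order 3).
h: a_k = 0, -64, 48, 640, -1160/3, -142912/15, 82096/15, …
ICs: h(0) = 0, h′(0) = -64, h′′(0) = 96.

f: a_k = 0, 16, 0, -256/3, 0, 4096/5, 0, …
g: a_k = 0, -2, 1, -2/3, 1/2, -2/5, 1/3, …
Product ⇒ symmetric product L₀, ord ≤ 4.
Derive L from L₀ (diff closure).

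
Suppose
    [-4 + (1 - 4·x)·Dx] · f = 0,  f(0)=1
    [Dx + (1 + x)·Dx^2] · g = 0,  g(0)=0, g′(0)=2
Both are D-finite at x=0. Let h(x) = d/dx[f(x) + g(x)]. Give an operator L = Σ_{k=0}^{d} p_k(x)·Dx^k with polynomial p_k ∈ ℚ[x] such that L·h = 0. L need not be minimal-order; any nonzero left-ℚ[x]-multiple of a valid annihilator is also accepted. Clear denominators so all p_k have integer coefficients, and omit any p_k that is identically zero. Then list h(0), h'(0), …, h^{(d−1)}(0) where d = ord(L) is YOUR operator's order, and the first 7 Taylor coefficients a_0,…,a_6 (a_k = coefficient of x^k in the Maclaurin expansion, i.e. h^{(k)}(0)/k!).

L = (112 + 32·x) + (94 + 208·x + 64·x^2)·Dx + (-9 + 23·x + 48·x^2 + 16·x^3)·Dx^2  (order 2).
h: a_k = 6, 30, 194, 1022, 5122, 24574, 114690, …
ICs: h(0) = 6, h′(0) = 30.

f: a_k = 1, 4, 16, 64, 256, 1024, 4096, …
g: a_k = 0, 2, -1, 2/3, -1/2, 2/5, -1/3, …
f+g: L₀ = lclm(L_f,L_g), ord ≤ 1+2.
Derive L from L₀ (diff closure).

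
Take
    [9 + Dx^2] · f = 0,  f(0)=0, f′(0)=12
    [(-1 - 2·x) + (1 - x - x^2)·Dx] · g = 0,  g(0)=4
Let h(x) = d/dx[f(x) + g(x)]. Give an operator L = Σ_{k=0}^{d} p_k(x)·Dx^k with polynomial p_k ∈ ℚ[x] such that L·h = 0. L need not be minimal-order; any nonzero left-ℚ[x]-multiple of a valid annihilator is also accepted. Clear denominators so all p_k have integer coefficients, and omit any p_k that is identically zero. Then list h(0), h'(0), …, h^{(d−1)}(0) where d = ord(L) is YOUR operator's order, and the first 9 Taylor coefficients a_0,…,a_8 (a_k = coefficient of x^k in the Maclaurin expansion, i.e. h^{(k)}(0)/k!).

L = (468 + 1026·x + 1170·x^2 + 450·x^3 + 630·x^4 + 486·x^5 + 162·x^6) + (-81 - 63·x + 252·x^2 + 45·x^3 - 90·x^4 + 153·x^5 + 189·x^6 + 54·x^7)·Dx + (52 + 114·x + 130·x^2 + 50·x^3 + 70·x^4 + 54·x^5 + 18·x^6)·Dx^2 + (-9 - 7·x + 28·x^2 + 5·x^3 - 10·x^4 + 17·x^5 + 21·x^6 + 6·x^7)·Dx^3  (order 3).
h: a_k = 16, 16, -18, 80, 401/2, 312, 11517/20, 1088, 2219787/1120, …
ICs: h(0) = 16, h′(0) = 16, h′′(0) = -36.

f: a_k = 0, 12, 0, -18, 0, 81/10, 0, -243/140, 0, …
g: a_k = 4, 4, 8, 12, 20, 32, 52, 84, 136, …
Sum ⇒ L₀ = lclm(L_f,L_g) in ℚ(x)⟨Dx⟩.
Derive L from L₀ (diff closure).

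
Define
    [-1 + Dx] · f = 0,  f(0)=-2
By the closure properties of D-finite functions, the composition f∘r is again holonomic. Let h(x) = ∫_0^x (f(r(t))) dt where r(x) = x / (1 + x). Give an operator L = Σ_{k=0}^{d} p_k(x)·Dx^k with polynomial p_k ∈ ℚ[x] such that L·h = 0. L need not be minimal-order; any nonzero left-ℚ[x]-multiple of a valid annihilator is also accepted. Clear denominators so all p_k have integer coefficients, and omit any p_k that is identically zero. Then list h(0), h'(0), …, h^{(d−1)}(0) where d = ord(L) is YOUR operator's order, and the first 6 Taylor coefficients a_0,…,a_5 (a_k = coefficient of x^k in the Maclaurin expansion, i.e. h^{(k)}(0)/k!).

L = -Dx + (1 + 2·x + x^2)·Dx^2  (order 2).
h: a_k = 0, -2, -1, 1/3, -1/12, -1/60, …
ICs: h(0) = 0, h′(0) = -2.

f: a_k = -2, -2, -1, -1/3, -1/12, -1/60, …
h₀=f(r): pull back L_f along r ⇒ L₀.
h=∫₀ˣh₀: take L = L₀·Dx.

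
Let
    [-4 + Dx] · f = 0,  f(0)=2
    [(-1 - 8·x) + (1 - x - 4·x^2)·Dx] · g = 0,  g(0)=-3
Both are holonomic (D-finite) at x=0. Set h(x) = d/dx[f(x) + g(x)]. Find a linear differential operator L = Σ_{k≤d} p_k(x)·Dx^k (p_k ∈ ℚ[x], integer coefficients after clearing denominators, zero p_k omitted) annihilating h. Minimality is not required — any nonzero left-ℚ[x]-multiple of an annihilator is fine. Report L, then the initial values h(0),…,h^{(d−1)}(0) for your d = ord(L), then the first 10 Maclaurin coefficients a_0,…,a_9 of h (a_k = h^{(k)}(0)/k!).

f: a_k = 2, 8, 16, 64/3, 64/3, 256/15, 512/45, 2048/315, 1024/315, 4096/2835, …
g: a_k = -3, -3, -15, -27, -87, -195, -543, -1323, -3495, -8787, …
h₀=f+g: left-lcm gives L₀, ord ≤ 2.
Differentiate: ansatz ord ≤ ord L₀ ⇒ L.
L = (28 + 848·x + 896·x^2 + 4608·x^3 + 3072·x^4) + (-19 - 192·x - 472·x^2 - 1152·x^3 + 640·x^4 + 1024·x^5)·Dx + (3 - 5·x + 62·x^2 - 352·x^4 - 256·x^5)·Dx^2  (order 2).
h: a_k = 5, 2, -17, -788/3, -2669/3, -47846/15, -414697/45, -8799208/315, -24907049/315, -645428066/2835, …
ICs: h(0) = 5, h′(0) = 2.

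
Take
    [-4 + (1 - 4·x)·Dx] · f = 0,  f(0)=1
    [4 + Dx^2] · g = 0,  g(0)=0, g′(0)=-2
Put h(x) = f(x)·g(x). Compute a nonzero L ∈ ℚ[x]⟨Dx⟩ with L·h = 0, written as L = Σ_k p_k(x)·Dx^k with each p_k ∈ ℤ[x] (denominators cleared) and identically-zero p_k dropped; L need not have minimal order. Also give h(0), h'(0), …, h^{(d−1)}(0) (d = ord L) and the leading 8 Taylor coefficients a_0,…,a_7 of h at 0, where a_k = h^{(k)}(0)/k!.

f: a_k = 1, 4, 16, 64, 256, 1024, 4096, 16384, …
g: a_k = 0, -2, 0, 4/3, 0, -4/15, 0, 8/315, …
f·g: L₀ = L_f ⊗_s L_g, ord ≤ 1·2.
L = (-4 + 16·x) + 8·Dx + (-1 + 4·x)·Dx^2  (order 2).
h: a_k = 0, -2, -8, -92/3, -368/3, -7364/15, -29456/15, -2474296/315, …
ICs: h(0) = 0, h′(0) = -2.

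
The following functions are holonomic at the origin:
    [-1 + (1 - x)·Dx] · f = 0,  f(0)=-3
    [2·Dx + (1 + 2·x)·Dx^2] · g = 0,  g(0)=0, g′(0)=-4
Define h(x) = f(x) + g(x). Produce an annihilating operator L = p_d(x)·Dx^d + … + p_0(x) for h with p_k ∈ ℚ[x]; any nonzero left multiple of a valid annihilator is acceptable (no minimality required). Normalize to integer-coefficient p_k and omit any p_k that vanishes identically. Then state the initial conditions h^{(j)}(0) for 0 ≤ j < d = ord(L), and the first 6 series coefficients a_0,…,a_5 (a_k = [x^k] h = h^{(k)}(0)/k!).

L = (14 + 4·x)·Dx + (-1 + 20·x + 8·x^2)·Dx^2 + (-2 - 3·x + 3·x^2 + 2·x^3)·Dx^3  (order 3).
h: a_k = -3, -7, 1, -25/3, 5, -79/5, …
ICs: h(0) = -3, h′(0) = -7, h′′(0) = 2.

f: a_k = -3, -3, -3, -3, -3, -3, …
g: a_k = 0, -4, 4, -16/3, 8, -64/5, …
L₀ := lclm(L_f,L_g); ord L₀ ≤ 1+2.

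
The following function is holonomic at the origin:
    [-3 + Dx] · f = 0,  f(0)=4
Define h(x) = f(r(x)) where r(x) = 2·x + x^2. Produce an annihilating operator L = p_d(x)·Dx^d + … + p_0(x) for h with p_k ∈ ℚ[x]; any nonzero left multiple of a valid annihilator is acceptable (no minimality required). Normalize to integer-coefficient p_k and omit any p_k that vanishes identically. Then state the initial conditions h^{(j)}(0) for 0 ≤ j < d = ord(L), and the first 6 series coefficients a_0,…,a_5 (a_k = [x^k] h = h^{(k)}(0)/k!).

L = (-6 - 6·x) + Dx  (order 1).
h: a_k = 4, 24, 84, 216, 450, 3996/5, …
ICs: h(0) = 4.

f: a_k = 4, 12, 18, 18, 27/2, 81/10, …
f∘r: x↦r, Dx↦Dx/r' in L_f ⇒ L₀.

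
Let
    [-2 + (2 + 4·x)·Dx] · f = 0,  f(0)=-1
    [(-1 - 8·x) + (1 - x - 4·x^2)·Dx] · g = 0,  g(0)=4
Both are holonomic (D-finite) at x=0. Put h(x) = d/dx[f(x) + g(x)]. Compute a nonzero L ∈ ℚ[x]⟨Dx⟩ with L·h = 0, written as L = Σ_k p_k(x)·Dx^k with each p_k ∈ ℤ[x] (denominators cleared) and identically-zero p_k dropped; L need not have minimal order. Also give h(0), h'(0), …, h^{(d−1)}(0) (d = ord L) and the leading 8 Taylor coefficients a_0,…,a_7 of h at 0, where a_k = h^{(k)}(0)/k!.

f: a_k = -1, -1, 1/2, -1/2, 5/8, -7/8, 21/16, -33/16, …
g: a_k = 4, 4, 20, 36, 116, 260, 724, 1764, …
Sum ⇒ L₀ = lclm(L_f,L_g) in ℚ(x)⟨Dx⟩.
Derive L from L₀ (diff closure).
L = (-84 - 630·x - 1632·x^2 - 2112·x^3 - 1920·x^4) + (-51 - 678·x - 2781·x^2 - 5904·x^3 - 8208·x^4 - 5760·x^5)·Dx + (11 + 62·x + 117·x^2 - 102·x^3 - 1040·x^4 - 2016·x^5 - 1280·x^6)·Dx^2  (order 2).
h: a_k = 3, 41, 213/2, 933/2, 10365/8, 34815/8, 197337/16, 596909/16, …
ICs: h(0) = 3, h′(0) = 41.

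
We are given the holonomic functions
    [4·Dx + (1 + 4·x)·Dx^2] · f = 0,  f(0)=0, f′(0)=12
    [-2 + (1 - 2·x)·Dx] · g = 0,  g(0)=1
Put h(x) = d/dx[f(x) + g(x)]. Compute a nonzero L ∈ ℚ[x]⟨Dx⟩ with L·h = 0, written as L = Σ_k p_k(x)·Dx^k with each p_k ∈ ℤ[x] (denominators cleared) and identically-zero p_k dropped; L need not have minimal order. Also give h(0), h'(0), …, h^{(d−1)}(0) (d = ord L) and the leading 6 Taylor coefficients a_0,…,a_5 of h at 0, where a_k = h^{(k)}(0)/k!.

f: a_k = 0, 12, -24, 64, -192, 3072/5, …
g: a_k = 1, 2, 4, 8, 16, 32, …
Weyl lclm of L_f,L_g ⇒ L₀ (ord ≤ 3).
h=h₀': d/dx-closure on L₀ ⇒ L.
L = (-28 - 16·x) + (1 - 40·x - 32·x^2)·Dx + (1 + 3·x - 6·x^2 - 8·x^3)·Dx^2  (order 2).
h: a_k = 14, -40, 216, -704, 3232, -11904, …
ICs: h(0) = 14, h′(0) = -40.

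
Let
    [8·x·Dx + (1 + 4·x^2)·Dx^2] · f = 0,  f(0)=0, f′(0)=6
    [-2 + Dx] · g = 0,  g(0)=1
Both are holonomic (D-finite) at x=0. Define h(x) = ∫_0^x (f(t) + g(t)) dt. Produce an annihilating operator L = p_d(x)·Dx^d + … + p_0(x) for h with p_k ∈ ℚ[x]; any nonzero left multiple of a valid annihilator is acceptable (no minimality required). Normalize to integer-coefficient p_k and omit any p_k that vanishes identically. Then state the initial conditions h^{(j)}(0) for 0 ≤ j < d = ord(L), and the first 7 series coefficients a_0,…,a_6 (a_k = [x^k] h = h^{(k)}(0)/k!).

L = (8 - 32·x - 32·x^2)·Dx^2 + (-6 + 12·x + 8·x^2 - 16·x^3)·Dx^3 + (1 + 2·x + 4·x^2 + 8·x^3)·Dx^4  (order 4).
h: a_k = 0, 1, 4, 2/3, -5/3, 2/15, 146/45, …
ICs: h(0) = 0, h′(0) = 1, h′′(0) = 8, h′′′(0) = 4.

f: a_k = 0, 6, 0, -8, 0, 96/5, 0, …
g: a_k = 1, 2, 2, 4/3, 2/3, 4/15, 4/45, …
L₀ := lclm(L_f,L_g); ord L₀ ≤ 2+1.
h=∫h₀ ⇒ L = L₀·Dx.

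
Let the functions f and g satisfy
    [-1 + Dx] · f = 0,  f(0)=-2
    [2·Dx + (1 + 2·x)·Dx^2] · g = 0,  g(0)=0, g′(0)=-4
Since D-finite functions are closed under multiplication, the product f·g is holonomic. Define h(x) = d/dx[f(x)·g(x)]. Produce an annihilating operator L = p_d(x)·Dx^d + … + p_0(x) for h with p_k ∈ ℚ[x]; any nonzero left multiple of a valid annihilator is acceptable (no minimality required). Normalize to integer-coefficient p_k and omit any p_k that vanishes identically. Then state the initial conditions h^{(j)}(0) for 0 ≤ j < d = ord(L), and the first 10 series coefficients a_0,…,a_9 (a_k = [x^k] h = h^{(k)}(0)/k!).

L = (5 - 4·x + 4·x^2) + (-4 + 4·x - 8·x^2)·Dx + (-1 + 4·x^2)·Dx^2  (order 2).
h: a_k = 8, 0, 20, -32, 209/3, -424/3, 25829/90, -26104/45, 393007/336, -6674687/2835, …
ICs: h(0) = 8, h′(0) = 0.

f: a_k = -2, -2, -1, -1/3, -1/12, -1/60, -1/360, -1/2520, -1/20160, -1/181440, …
g: a_k = 0, -4, 4, -16/3, 8, -64/5, 64/3, -256/7, 64, -1024/9, …
Product ⇒ symmetric product L₀, ord ≤ 2.
Differentiate: ansatz ord ≤ ord L₀ ⇒ L.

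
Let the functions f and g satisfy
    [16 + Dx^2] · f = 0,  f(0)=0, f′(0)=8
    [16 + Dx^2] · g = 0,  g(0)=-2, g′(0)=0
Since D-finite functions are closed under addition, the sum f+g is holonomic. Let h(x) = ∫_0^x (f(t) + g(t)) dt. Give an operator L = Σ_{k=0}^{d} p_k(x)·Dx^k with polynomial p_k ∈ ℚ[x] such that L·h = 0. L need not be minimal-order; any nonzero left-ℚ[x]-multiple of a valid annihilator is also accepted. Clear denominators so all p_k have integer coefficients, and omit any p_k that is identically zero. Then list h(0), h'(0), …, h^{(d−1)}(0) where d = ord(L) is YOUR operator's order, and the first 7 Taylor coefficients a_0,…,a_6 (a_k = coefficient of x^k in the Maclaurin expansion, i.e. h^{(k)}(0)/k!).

L = 16·Dx + Dx^3  (order 3).
h: a_k = 0, -2, 4, 16/3, -16/3, -64/15, 128/45, …
ICs: h(0) = 0, h′(0) = -2, h′′(0) = 8.

f: a_k = 0, 8, 0, -64/3, 0, 256/15, 0, …
g: a_k = -2, 0, 16, 0, -64/3, 0, 512/45, …
h₀=f+g: left-lcm gives L₀, ord ≤ 4.
h=∫₀ˣh₀: take L = L₀·Dx.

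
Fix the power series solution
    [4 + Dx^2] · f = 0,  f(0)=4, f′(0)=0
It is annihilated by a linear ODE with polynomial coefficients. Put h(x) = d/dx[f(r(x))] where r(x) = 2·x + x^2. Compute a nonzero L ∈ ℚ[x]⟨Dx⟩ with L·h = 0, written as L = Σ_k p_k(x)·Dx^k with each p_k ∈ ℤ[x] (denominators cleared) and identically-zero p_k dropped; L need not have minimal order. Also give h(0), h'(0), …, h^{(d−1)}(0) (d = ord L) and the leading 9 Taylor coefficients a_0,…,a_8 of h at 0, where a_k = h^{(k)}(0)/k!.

L = (19 + 64·x + 96·x^2 + 64·x^3 + 16·x^4) + (-3 - 3·x)·Dx + (1 + 2·x + x^2)·Dx^2  (order 2).
h: a_k = 0, -64, -96, 416/3, 1280/3, 3712/15, -4928/15, -191936/315, -9728/35, …
ICs: h(0) = 0, h′(0) = -64.

f: a_k = 4, 0, -8, 0, 8/3, 0, -16/45, 0, 8/315, …
Change of var in L_f (x↦r) gives L₀.
h₀' ⇒ L via d/dx closure of L₀.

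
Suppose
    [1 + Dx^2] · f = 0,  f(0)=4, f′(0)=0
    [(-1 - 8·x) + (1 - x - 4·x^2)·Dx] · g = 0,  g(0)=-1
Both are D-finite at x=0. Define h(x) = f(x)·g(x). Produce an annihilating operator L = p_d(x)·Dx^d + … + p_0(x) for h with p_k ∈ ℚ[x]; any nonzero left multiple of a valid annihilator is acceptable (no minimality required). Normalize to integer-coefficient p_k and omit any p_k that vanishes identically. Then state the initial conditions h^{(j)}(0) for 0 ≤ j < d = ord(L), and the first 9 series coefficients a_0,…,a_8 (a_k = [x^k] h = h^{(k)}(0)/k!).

f: a_k = 4, 0, -2, 0, 1/6, 0, -1/180, 0, 1/10080, …
g: a_k = -1, -1, -5, -9, -29, -65, -181, -441, -1165, …
L₀ := L_f ⊗_s L_g (sym. prod.), ord ≤ 2.
L = (7 + x + 4·x^2) + (2 + 16·x)·Dx + (-1 + x + 4·x^2)·Dx^2  (order 2).
h: a_k = -4, -4, -18, -34, -637/6, -1453/6, -120029/180, -294389/180, -14457427/3360, …
ICs: h(0) = -4, h′(0) = -4.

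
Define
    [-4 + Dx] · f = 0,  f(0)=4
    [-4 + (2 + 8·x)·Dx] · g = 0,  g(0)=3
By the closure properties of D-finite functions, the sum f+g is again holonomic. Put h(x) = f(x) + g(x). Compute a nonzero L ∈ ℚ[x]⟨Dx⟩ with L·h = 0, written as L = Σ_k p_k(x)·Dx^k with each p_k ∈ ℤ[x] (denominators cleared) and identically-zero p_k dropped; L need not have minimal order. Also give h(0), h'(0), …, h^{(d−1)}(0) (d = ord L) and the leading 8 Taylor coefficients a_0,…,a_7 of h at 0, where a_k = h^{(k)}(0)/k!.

f: a_k = 4, 16, 32, 128/3, 128/3, 512/15, 1024/45, 4096/315, …
g: a_k = 3, 6, -6, 12, -30, 84, -252, 792, …
h₀=f+g: left-lcm gives L₀, ord ≤ 2.
L = (24 + 64·x) + (-10 - 64·x - 128·x^2)·Dx + (1 + 12·x + 32·x^2)·Dx^2  (order 2).
h: a_k = 7, 22, 26, 164/3, 38/3, 1772/15, -10316/45, 253576/315, …
ICs: h(0) = 7, h′(0) = 22.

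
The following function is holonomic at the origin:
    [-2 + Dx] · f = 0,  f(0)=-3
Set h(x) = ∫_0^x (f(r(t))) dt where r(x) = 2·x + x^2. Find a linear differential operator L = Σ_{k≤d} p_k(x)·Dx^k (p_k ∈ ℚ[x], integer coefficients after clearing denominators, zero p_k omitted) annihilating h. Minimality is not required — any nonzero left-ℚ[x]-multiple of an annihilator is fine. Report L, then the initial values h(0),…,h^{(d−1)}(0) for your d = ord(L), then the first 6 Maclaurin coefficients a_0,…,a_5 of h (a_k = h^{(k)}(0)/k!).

f: a_k = -3, -6, -6, -4, -2, -4/5, …
h₀=f(r): pull back L_f along r ⇒ L₀.
h=∫₀ˣh₀: take L = L₀·Dx.
L = (-4 - 4·x)·Dx + Dx^2  (order 2).
h: a_k = 0, -3, -6, -10, -14, -86/5, …
ICs: h(0) = 0, h′(0) = -3.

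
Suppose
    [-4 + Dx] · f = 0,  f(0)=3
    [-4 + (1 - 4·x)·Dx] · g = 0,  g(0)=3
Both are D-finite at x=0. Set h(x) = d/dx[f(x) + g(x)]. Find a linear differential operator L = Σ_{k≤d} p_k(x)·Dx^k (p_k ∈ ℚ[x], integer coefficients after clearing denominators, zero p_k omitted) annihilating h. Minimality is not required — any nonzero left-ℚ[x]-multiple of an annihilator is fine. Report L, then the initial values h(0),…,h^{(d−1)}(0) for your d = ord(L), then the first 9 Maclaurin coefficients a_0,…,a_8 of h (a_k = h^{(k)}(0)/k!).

f: a_k = 3, 12, 24, 32, 32, 128/5, 256/15, 1024/105, 512/105, …
g: a_k = 3, 12, 48, 192, 768, 3072, 12288, 49152, 196608, …
Sum ⇒ L₀ = lclm(L_f,L_g) in ℚ(x)⟨Dx⟩.
Differentiate: ansatz ord ≤ ord L₀ ⇒ L.
L = (64 + 128·x) + (-20 - 32·x + 64·x^2)·Dx + (1 - 16·x^2)·Dx^2  (order 2).
h: a_k = 24, 144, 672, 3200, 15488, 369152/5, 5161984/15, 165154816/105, 743180288/105, …
ICs: h(0) = 24, h′(0) = 144.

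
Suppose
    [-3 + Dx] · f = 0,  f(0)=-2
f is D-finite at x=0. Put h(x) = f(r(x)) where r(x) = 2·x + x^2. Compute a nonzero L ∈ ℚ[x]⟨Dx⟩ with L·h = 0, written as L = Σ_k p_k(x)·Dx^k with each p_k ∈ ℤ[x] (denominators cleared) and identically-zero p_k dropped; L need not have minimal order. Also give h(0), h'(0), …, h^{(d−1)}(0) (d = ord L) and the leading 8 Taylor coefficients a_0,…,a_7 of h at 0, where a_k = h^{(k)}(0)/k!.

L = (-6 - 6·x) + Dx  (order 1).
h: a_k = -2, -12, -42, -108, -225, -1998/5, -3123/5, -30726/35, …
ICs: h(0) = -2.

f: a_k = -2, -6, -9, -9, -27/4, -81/20, -81/40, -243/280, …
Change of var in L_f (x↦r) gives L₀.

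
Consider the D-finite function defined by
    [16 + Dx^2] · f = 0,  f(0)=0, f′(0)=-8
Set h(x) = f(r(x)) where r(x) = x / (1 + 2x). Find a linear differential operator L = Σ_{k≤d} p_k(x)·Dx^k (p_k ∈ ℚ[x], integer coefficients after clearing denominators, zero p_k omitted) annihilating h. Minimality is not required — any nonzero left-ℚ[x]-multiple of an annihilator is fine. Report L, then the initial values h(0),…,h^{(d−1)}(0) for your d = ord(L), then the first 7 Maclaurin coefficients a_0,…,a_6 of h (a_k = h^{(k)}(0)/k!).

f: a_k = 0, -8, 0, 64/3, 0, -256/15, 0, …
Change of var in L_f (x↦r) gives L₀.
L = 16 + (4 + 24·x + 48·x^2 + 32·x^3)·Dx + (1 + 8·x + 24·x^2 + 32·x^3 + 16·x^4)·Dx^2  (order 2).
h: a_k = 0, -8, 16, -32/3, -64, 5504/15, -1280, …
ICs: h(0) = 0, h′(0) = -8.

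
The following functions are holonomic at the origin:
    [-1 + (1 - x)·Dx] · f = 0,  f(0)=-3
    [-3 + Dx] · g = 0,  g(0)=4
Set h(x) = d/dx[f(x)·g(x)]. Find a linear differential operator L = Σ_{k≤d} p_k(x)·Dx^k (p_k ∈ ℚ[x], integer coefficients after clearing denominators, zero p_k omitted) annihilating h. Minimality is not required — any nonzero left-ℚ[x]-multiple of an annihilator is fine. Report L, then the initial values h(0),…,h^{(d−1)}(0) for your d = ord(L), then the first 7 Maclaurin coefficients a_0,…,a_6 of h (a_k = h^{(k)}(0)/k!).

f: a_k = -3, -3, -3, -3, -3, -3, -3, …
g: a_k = 4, 12, 18, 18, 27/2, 81/10, 81/20, …
L₀ := L_f ⊗_s L_g (sym. prod.), ord ≤ 1.
Differentiate: ansatz ord ≤ ord L₀ ⇒ L.
L = (17 - 24·x + 9·x^2) + (-4 + 7·x - 3·x^2)·Dx  (order 1).
h: a_k = -48, -204, -468, -786, -1104, -13977/10, -16671/10, …
ICs: h(0) = -48.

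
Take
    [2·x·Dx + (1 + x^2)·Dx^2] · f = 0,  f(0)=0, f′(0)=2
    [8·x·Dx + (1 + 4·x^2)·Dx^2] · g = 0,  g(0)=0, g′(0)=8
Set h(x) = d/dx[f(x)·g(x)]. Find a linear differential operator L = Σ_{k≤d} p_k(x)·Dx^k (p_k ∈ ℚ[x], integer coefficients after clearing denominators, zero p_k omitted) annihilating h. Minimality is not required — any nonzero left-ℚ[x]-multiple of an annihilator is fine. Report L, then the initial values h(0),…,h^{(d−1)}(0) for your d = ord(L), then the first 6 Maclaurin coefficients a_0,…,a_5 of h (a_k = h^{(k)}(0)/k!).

L = (-96·x - 800·x^3 - 1024·x^5 + 640·x^7 + 1536·x^9) + (-20 - 412·x^2 - 1440·x^4 - 896·x^6 + 2240·x^8 + 2304·x^10)·Dx + (-40·x - 280·x^3 - 480·x^5 + 272·x^7 + 1280·x^9 + 768·x^11)·Dx^2 + (-1 - 10·x^2 - 29·x^4 + 116·x^8 + 160·x^10 + 64·x^12)·Dx^3  (order 3).
h: a_k = 0, 32, 0, -320/3, 0, 5536/15, …
ICs: h(0) = 0, h′(0) = 32, h′′(0) = 0.

f: a_k = 0, 2, 0, -2/3, 0, 2/5, …
g: a_k = 0, 8, 0, -32/3, 0, 128/5, …
h₀=f·g: eliminate ⇒ L₀, order ≤ 2·2.
h=h₀': d/dx-closure on L₀ ⇒ L.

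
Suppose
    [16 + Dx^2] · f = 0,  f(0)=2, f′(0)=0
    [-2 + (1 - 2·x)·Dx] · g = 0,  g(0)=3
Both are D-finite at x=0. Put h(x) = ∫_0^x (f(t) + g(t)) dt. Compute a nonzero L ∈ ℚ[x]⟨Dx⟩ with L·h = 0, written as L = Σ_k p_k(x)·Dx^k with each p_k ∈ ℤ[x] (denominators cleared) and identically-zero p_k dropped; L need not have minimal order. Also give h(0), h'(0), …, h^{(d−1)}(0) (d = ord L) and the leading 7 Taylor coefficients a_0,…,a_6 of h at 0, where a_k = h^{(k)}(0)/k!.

L = (-160 + 256·x - 256·x^2)·Dx + (48 - 224·x + 384·x^2 - 256·x^3)·Dx^2 + (-10 + 16·x - 16·x^2)·Dx^3 + (3 - 14·x + 24·x^2 - 16·x^3)·Dx^4  (order 4).
h: a_k = 0, 5, 3, -4/3, 6, 208/15, 16, …
ICs: h(0) = 0, h′(0) = 5, h′′(0) = 6, h′′′(0) = -8.

f: a_k = 2, 0, -16, 0, 64/3, 0, -512/45, …
g: a_k = 3, 6, 12, 24, 48, 96, 192, …
f+g: L₀ = lclm(L_f,L_g), ord ≤ 2+1.
Integrate: L := L₀·Dx.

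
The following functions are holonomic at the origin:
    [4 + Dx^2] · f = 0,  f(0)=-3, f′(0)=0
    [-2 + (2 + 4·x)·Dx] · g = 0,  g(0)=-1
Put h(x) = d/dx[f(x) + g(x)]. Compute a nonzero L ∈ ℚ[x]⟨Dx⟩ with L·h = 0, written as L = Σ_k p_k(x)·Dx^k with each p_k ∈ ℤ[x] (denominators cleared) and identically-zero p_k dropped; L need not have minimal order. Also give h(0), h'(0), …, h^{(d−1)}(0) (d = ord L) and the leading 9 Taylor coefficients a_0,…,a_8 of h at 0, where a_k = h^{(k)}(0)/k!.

L = (-76 - 64·x - 64·x^2) + (-28 - 120·x - 192·x^2 - 128·x^3)·Dx + (-19 - 16·x - 16·x^2)·Dx^2 + (-7 - 30·x - 48·x^2 - 32·x^3)·Dx^3  (order 3).
h: a_k = -1, 13, -3/2, -11/2, -35/8, 379/40, -231/16, 44789/1680, -6435/128, …
ICs: h(0) = -1, h′(0) = 13, h′′(0) = -3.

f: a_k = -3, 0, 6, 0, -2, 0, 4/15, 0, -2/105, …
g: a_k = -1, -1, 1/2, -1/2, 5/8, -7/8, 21/16, -33/16, 429/128, …
Sum ⇒ L₀ = lclm(L_f,L_g) in ℚ(x)⟨Dx⟩.
h₀' ⇒ L via d/dx closure of L₀.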